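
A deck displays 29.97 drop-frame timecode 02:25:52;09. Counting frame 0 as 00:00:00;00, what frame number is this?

262307

Complete 10-minute blocks: 14, each 17982 frames → 251748.
Remaining 5 whole minutes in the current block: 1800 + 4 × 1798 = 8992 frames.
Within the current minute: 52 × 30 + 9 − 2 = 1567 (labels ;00/;01 skipped at this minute). Total = 251748 + 8992 + 1567 = 262307.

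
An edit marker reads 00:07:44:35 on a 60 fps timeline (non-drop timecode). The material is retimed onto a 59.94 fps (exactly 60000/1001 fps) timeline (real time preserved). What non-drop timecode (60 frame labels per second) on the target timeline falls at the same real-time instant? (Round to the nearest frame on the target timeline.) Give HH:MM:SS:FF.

00:07:44:07

Source frame index: (0×3600 + 7×60 + 44) × 60 + 35 = 27875.
Real time: 27875 / (60) = 5575/12 s.
Target frame: (5575/12) × (60000/1001) = 27875000/1001 ≈ 27847.153 → 27847.
At 60 labels/s: frame 27847 → 00:07:44:07.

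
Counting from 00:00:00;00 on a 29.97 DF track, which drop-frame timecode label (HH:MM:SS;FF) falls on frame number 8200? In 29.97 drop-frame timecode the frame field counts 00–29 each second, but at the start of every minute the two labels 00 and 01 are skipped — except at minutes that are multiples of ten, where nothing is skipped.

00:04:33;18

Each 10-minute DF block holds 10 × 60 × 30 − 9 × 2 = 17982 frames. 8200 ÷ 17982 → 0 full blocks, remainder 8200.
Within the partial block the first minute is 1800 frames and each further minute 1798, so 4 further minute boundaries passed. Total skipped labels = 18 × 0 + 2 × 4 = 8.
Non-drop label index = 8200 + 8 = 8208; at 30 labels/s that is 00:04:33:18, i.e. DF 00:04:33;18.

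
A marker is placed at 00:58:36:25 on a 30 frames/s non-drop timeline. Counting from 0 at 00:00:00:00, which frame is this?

Total seconds to the label: (0 × 3600 + 58 × 60 + 36) = 3516.
Frame index = 3516 × 30 + 25 = 105505.

frame 105505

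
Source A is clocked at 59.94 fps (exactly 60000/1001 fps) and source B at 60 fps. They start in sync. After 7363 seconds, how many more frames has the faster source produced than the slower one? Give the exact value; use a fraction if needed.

441780/1001 frames

A emits 60000/1001 × 7363 = 441780000/1001 frames; B emits 60 × 7363 = 441780.
Difference = 441780/1001 frames (≈ 441.3387); B is ahead of A.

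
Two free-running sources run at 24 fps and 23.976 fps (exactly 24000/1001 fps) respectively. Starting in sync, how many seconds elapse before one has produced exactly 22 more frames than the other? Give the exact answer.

The gap grows by |24000/1001 − 24| = 24/1001 frames per second.
Time for a 22-frame gap: 22 ÷ (24/1001) = 11011/12 s.

11011/12 seconds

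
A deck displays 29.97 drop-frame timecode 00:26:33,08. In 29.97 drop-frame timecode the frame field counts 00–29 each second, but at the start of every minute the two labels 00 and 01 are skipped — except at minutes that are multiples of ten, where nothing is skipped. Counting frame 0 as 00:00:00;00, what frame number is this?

47750

As if non-drop at 30 labels/s: (0 × 3600 + 26 × 60 + 33) × 30 + 8 = 47798.
Minute boundaries passed: 26; those not divisible by 10: 26 − 2 = 24; dropped labels = 2 × 24 = 48.
Actual frame index = 47798 − 48 = 47750.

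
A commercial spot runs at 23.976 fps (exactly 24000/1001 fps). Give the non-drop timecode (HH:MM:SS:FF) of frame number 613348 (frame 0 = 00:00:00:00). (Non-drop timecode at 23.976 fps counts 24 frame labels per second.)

07:05:56:04

613348 ÷ 24 = 25556 full seconds, remainder 4 frames.
25556 s = 7 h 5 min 56 s.
Timecode: 07:05:56:04.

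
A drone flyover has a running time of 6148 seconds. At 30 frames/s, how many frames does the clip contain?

184440 frames

Frames = 6148 × 30 = 184440.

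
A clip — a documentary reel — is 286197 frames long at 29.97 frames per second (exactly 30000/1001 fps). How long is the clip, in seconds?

9549.4399 seconds

Running time = 286197 / (30000/1001) = 9549.4399 s.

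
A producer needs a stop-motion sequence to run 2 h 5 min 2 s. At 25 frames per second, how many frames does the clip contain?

2 h 5 min 2 s = 7502 s.
Frames = 7502 × 25 = 187550.

187550 frames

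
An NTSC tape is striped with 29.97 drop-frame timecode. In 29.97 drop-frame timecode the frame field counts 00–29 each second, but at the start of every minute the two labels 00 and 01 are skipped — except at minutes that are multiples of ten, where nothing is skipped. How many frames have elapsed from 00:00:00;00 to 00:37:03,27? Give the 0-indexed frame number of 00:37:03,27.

Complete 10-minute blocks: 3, each 17982 frames → 53946.
Remaining 7 whole minutes in the current block: 1800 + 6 × 1798 = 12588 frames.
Within the current minute: 3 × 30 + 27 − 2 = 115 (labels ;00/;01 skipped at this minute). Total = 53946 + 12588 + 115 = 66649.

66649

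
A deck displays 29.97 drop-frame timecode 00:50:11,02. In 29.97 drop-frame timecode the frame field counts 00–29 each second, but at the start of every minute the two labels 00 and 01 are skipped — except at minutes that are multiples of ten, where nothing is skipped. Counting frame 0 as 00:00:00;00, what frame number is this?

90242

As if non-drop at 30 labels/s: (0 × 3600 + 50 × 60 + 11) × 30 + 2 = 90332.
Minute boundaries passed: 50; those not divisible by 10: 50 − 5 = 45; dropped labels = 2 × 45 = 90.
Actual frame index = 90332 − 90 = 90242.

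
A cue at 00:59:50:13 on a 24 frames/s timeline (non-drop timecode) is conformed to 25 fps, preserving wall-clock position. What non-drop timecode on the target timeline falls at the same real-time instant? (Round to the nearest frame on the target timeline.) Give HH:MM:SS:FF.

Source frame index: (0×3600 + 59×60 + 50) × 24 + 13 = 86173.
Real time: 86173 / (24) = 86173/24 s.
Target frame: (86173/24) × (25) = 2154325/24 ≈ 89763.542 → 89764.
At 25 labels/s: frame 89764 → 00:59:50:14.

00:59:50:14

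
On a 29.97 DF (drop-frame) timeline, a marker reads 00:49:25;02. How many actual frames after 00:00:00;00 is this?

As if non-drop at 30 labels/s: (0 × 3600 + 49 × 60 + 25) × 30 + 2 = 88952.
Minute boundaries passed: 49; those not divisible by 10: 49 − 4 = 45; dropped labels = 2 × 45 = 90.
Actual frame index = 88952 − 90 = 88862.

88862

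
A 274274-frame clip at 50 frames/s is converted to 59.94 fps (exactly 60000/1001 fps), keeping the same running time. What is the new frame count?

Target frames = source frames × (target rate / source rate) = 274274 × (60000/1001)/(50) = 274274 × 1200/1001 = 328800.

328800 frames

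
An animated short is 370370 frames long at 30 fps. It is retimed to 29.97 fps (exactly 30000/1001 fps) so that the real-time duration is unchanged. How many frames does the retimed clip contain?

Target frames = source frames × (target rate / source rate) = 370370 × (30000/1001)/(30) = 370370 × 1000/1001 = 370000.

370000 frames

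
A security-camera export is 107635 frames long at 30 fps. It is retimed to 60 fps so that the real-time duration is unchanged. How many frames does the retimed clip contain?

Target frames = source frames × (target rate / source rate) = 107635 × (60)/(30) = 107635 × 2 = 215270.

215270 frames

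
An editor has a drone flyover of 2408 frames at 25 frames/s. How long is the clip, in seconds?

96.32 seconds

Running time = 2408 / (25) = 96.32 s.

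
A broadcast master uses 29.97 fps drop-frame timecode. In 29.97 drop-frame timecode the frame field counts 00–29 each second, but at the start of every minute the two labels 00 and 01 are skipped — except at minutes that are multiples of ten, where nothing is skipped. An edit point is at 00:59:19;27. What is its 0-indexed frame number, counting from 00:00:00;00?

Complete 10-minute blocks: 5, each 17982 frames → 89910.
Remaining 9 whole minutes in the current block: 1800 + 8 × 1798 = 16184 frames.
Within the current minute: 19 × 30 + 27 − 2 = 595 (labels ;00/;01 skipped at this minute). Total = 89910 + 16184 + 595 = 106689.

106689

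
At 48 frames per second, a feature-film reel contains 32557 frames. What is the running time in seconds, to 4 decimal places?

678.2708 seconds

Running time = 32557 × 1/48 = 32557/48 s ≈ 678.2708 s.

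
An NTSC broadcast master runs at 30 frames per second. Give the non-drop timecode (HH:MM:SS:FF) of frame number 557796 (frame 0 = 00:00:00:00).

05:09:53:06

557796 ÷ 30 = 18593 full seconds, remainder 6 frames.
18593 s = 5 h 9 min 53 s.
Timecode: 05:09:53:06.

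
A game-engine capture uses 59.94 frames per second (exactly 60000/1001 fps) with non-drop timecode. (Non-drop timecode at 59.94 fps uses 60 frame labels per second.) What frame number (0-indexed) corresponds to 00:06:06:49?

frame 22009

Total seconds to the label: (0 × 3600 + 6 × 60 + 6) = 366.
Frame index = 366 × 60 + 49 = 22009.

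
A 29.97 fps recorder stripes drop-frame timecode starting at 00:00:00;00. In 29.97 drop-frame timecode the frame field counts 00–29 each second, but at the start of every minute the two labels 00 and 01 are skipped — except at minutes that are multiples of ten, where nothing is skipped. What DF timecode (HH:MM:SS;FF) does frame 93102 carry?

Ten DF minutes hold 17982 frames, so frame 93102 lies in block 5 (frames 89910–107891) with 3192 frames into that block.
The block's first minute is 1800 frames and the rest 1798 each; 3192 frames reaches minute 1, so 5 × 18 + 1 × 2 = 92 labels have been skipped so far.
Adding those back, label number 93102 + 92 = 93194 at 30 labels/s is 3106 s + 14 f = 0 h 51 min 46 s frame 14, i.e. 00:51:46;14.

00:51:46;14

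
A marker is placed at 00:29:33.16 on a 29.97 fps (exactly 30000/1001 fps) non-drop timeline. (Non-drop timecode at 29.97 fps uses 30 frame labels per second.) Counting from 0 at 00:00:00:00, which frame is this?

Total seconds to the label: (0 × 3600 + 29 × 60 + 33) = 1773.
Frame index = 1773 × 30 + 16 = 53206.

frame 53206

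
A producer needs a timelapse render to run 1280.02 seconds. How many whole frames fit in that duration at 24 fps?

30720 frames

Frames = 1280.02 × 24 = 768012/25 ≈ 30720.4800.
Complete frames: 30720.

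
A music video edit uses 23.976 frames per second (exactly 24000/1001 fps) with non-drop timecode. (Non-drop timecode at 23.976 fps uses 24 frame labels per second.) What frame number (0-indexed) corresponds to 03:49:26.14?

330398

Total seconds to the label: (3 × 3600 + 49 × 60 + 26) = 13766.
Frame index = 13766 × 24 + 14 = 330398.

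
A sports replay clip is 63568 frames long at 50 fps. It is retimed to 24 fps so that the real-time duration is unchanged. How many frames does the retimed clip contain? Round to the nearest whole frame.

Frames at target rate = 63568 × (24) / (50) = 762816/25 ≈ 30512.640.
Nearest whole frame: 30513.

30513 frames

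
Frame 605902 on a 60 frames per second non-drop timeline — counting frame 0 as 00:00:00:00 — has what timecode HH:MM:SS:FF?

605902 ÷ 60 = 10098 full seconds, remainder 22 frames.
10098 s = 2 h 48 min 18 s.
Timecode: 02:48:18:22.

02:48:18:22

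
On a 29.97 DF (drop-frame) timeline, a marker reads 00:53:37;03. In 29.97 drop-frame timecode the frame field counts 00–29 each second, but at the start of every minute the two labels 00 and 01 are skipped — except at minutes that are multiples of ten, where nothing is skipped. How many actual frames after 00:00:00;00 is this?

Complete 10-minute blocks: 5, each 17982 frames → 89910.
Remaining 3 whole minutes in the current block: 1800 + 2 × 1798 = 5396 frames.
Within the current minute: 37 × 30 + 3 − 2 = 1111 (labels ;00/;01 skipped at this minute). Total = 89910 + 5396 + 1111 = 96417.

96417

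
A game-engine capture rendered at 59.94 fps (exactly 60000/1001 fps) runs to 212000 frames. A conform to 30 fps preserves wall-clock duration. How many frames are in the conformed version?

Target frames = source frames × (target rate / source rate) = 212000 × (30)/(60000/1001) = 212000 × 1001/2000 = 106106.

106106 frames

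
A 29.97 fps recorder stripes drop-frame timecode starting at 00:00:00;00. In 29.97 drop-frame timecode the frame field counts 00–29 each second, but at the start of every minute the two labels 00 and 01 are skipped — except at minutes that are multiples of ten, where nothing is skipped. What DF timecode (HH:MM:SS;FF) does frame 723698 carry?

Each 10-minute DF block holds 10 × 60 × 30 − 9 × 2 = 17982 frames. 723698 ÷ 17982 → 40 full blocks, remainder 4418.
Within the partial block the first minute is 1800 frames and each further minute 1798, so 2 further minute boundaries passed. Total skipped labels = 18 × 40 + 2 × 2 = 724.
Non-drop label index = 723698 + 724 = 724422; at 30 labels/s that is 06:42:27:12, i.e. DF 06:42:27;12.

06:42:27;12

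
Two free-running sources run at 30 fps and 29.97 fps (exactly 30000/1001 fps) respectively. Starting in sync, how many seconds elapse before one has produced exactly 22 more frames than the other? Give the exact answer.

The gap grows by |30000/1001 − 30| = 30/1001 frames per second.
Time for a 22-frame gap: 22 ÷ (30/1001) = 11011/15 s.

11011/15 seconds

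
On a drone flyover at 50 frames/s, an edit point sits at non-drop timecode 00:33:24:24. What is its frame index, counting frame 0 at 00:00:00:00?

frame 100224

Total seconds to the label: (0 × 3600 + 33 × 60 + 24) = 2004.
Frame index = 2004 × 50 + 24 = 100224.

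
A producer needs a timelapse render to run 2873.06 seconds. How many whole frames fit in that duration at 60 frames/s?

Frames = 2873.06 × 60 = 861918/5 ≈ 172383.6000.
Complete frames: 172383.

172383 frames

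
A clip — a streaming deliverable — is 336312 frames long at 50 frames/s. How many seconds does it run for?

6726.24 seconds

Running time = 336312 / (50) = 6726.24 s.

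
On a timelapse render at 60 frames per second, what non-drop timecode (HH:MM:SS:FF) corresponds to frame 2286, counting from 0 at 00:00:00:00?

2286 ÷ 60 = 38 full seconds, remainder 6 frames.
38 s = 0 h 0 min 38 s.
Timecode: 00:00:38:06.

00:00:38:06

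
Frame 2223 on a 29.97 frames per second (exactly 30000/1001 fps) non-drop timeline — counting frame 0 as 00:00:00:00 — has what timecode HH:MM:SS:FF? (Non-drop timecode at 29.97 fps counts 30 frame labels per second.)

2223 ÷ 30 = 74 full seconds, remainder 3 frames.
74 s = 0 h 1 min 14 s.
Timecode: 00:01:14:03.

00:01:14:03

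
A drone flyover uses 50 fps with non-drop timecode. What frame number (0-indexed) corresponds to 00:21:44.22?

frame 65222

Total seconds to the label: (0 × 3600 + 21 × 60 + 44) = 1304.
Frame index = 1304 × 50 + 22 = 65222.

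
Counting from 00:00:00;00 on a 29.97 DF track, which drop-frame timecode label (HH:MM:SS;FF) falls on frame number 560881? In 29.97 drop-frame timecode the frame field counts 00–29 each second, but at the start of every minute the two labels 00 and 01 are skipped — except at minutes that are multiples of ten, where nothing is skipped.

05:11:54;21

Ten DF minutes hold 17982 frames, so frame 560881 lies in block 31 (frames 557442–575423) with 3439 frames into that block.
The block's first minute is 1800 frames and the rest 1798 each; 3439 frames reaches minute 1, so 31 × 18 + 1 × 2 = 560 labels have been skipped so far.
Adding those back, label number 560881 + 560 = 561441 at 30 labels/s is 18714 s + 21 f = 5 h 11 min 54 s frame 21, i.e. 05:11:54;21.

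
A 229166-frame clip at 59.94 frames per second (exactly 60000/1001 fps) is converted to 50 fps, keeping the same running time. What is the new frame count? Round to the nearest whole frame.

Frames at target rate = 229166 × (50) / (60000/1001) = 114697583/600 ≈ 191162.638.
Nearest whole frame: 191163.

191163 frames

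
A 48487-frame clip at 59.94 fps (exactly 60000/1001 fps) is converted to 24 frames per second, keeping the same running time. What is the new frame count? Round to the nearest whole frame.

Frames at target rate = 48487 × (24) / (60000/1001) = 48535487/2500 ≈ 19414.195.
Nearest whole frame: 19414.

19414 frames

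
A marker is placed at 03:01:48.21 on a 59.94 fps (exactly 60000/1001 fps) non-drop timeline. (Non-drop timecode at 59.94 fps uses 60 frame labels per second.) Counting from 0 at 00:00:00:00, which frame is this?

Total seconds to the label: (3 × 3600 + 1 × 60 + 48) = 10908.
Frame index = 10908 × 60 + 21 = 654501.

654501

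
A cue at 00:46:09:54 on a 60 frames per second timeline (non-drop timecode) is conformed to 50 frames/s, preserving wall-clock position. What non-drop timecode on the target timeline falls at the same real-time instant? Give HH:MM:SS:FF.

Source frame index: (0×3600 + 46×60 + 9) × 60 + 54 = 166194.
Real time: 166194 / (60) = 27699/10 s.
Target frame: (27699/10) × (50) = 138495.
At 50 labels/s: frame 138495 → 00:46:09:45.

00:46:09:45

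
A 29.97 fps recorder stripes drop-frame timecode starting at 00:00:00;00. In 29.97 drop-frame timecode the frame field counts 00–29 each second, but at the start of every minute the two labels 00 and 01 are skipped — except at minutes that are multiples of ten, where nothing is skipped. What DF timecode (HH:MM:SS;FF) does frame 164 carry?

Each 10-minute DF block holds 10 × 60 × 30 − 9 × 2 = 17982 frames. 164 ÷ 17982 → 0 full blocks, remainder 164.
Within the partial block the first minute is 1800 frames and each further minute 1798, so 0 further minute boundaries passed. Total skipped labels = 18 × 0 + 2 × 0 = 0.
Non-drop label index = 164 + 0 = 164; at 30 labels/s that is 00:00:05:14, i.e. DF 00:00:05;14.

00:00:05;14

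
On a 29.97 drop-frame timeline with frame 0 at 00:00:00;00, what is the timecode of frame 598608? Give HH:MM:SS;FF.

05:32:53;16

Each 10-minute DF block holds 10 × 60 × 30 − 9 × 2 = 17982 frames. 598608 ÷ 17982 → 33 full blocks, remainder 5202.
Within the partial block the first minute is 1800 frames and each further minute 1798, so 2 further minute boundaries passed. Total skipped labels = 18 × 33 + 2 × 2 = 598.
Non-drop label index = 598608 + 598 = 599206; at 30 labels/s that is 05:32:53:16, i.e. DF 05:32:53;16.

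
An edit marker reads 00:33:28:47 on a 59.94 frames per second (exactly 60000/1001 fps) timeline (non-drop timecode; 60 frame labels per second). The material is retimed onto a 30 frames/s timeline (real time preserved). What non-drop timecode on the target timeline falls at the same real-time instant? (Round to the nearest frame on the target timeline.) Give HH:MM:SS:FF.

00:33:30:24

Source frame index: (0×3600 + 33×60 + 28) × 60 + 47 = 120527.
Real time: 120527 / (60000/1001) = 120647527/60000 s.
Target frame: (120647527/60000) × (30) = 120647527/2000 ≈ 60323.764 → 60324.
At 30 labels/s: frame 60324 → 00:33:30:24.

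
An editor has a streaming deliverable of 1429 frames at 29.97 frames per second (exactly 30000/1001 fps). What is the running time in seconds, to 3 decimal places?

47.681 seconds

Running time = 1429 × 1001/30000 = 1430429/30000 s ≈ 47.681 s.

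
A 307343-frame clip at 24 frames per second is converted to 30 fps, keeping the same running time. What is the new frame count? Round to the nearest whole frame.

384179 frames

Frames at target rate = 307343 × (30) / (24) = 1536715/4 ≈ 384178.750.
Nearest whole frame: 384179.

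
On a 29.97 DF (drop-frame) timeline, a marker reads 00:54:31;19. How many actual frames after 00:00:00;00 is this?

Complete 10-minute blocks: 5, each 17982 frames → 89910.
Remaining 4 whole minutes in the current block: 1800 + 3 × 1798 = 7194 frames.
Within the current minute: 31 × 30 + 19 − 2 = 947 (labels ;00/;01 skipped at this minute). Total = 89910 + 7194 + 947 = 98051.

98051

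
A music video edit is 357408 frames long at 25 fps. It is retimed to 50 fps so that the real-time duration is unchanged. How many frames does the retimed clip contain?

Frames at target rate = 357408 × (50) / (25) = 714816.

714816 frames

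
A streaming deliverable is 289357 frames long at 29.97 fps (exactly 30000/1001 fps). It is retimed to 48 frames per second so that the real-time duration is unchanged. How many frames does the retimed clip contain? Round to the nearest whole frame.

Frames at target rate = 289357 × (48) / (30000/1001) = 289646357/625 ≈ 463434.171.
Nearest whole frame: 463434.

463434 frames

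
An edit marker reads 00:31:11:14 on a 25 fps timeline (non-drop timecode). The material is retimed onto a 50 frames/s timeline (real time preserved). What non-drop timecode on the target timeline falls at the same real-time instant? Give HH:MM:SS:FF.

00:31:11:28

Source frame index: (0×3600 + 31×60 + 11) × 25 + 14 = 46789.
Real time: 46789 / (25) = 46789/25 s.
Target frame: (46789/25) × (50) = 93578.
At 50 labels/s: frame 93578 → 00:31:11:28.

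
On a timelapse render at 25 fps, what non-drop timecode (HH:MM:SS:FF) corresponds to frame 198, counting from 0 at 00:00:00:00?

00:00:07:23

198 ÷ 25 = 7 full seconds, remainder 23 frames.
7 s = 0 h 0 min 7 s.
Timecode: 00:00:07:23.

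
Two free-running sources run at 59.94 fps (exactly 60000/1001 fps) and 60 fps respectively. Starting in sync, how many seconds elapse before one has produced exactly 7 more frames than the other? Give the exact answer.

7007/60 seconds

The gap grows by |60 − 60000/1001| = 60/1001 frames per second.
Time for a 7-frame gap: 7 ÷ (60/1001) = 7007/60 s.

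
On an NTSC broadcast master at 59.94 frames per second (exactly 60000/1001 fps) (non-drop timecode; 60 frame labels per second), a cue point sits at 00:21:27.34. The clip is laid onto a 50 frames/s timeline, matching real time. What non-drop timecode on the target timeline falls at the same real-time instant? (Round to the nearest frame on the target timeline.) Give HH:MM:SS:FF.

Source frame index: (0×3600 + 21×60 + 27) × 60 + 34 = 77254.
Real time: 77254 / (60000/1001) = 38665627/30000 s.
Target frame: (38665627/30000) × (50) = 38665627/600 ≈ 64442.712 → 64443.
At 50 labels/s: frame 64443 → 00:21:28:43.

00:21:28:43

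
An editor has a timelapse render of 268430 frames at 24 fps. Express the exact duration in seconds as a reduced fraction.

Running time = 268430 ÷ (24) = 268430 × 1/24 = 134215/12 s.

134215/12 seconds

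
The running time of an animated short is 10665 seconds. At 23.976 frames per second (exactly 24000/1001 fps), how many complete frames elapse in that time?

Frames = 10665 × 24000/1001 = 255960000/1001 ≈ 255704.2957.
Complete frames: 255704.

255704 frames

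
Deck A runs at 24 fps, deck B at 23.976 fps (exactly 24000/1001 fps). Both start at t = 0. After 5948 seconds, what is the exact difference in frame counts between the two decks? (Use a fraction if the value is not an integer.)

A emits 24 × 5948 = 142752 frames; B emits 24000/1001 × 5948 = 142752000/1001.
Difference = 142752/1001 frames (≈ 142.6094); B is behind A.

142752/1001 frames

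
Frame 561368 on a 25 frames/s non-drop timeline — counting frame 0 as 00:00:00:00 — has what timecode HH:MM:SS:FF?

561368 ÷ 25 = 22454 full seconds, remainder 18 frames.
22454 s = 6 h 14 min 14 s.
Timecode: 06:14:14:18.

06:14:14:18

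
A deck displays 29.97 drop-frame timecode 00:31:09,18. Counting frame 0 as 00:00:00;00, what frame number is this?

As if non-drop at 30 labels/s: (0 × 3600 + 31 × 60 + 9) × 30 + 18 = 56088.
Minute boundaries passed: 31; those not divisible by 10: 31 − 3 = 28; dropped labels = 2 × 28 = 56.
Actual frame index = 56088 − 56 = 56032.

56032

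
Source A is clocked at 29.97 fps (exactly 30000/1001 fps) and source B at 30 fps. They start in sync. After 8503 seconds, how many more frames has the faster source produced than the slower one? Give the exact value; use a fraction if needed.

23190/91 frames

A emits 30000/1001 × 8503 = 23190000/91 frames; B emits 30 × 8503 = 255090.
Difference = 23190/91 frames (≈ 254.8352); B is ahead of A.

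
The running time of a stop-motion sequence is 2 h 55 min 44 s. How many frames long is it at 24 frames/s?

2 h 55 min 44 s = 10544 s.
Frames = 10544 × 24 = 253056.

253056 frames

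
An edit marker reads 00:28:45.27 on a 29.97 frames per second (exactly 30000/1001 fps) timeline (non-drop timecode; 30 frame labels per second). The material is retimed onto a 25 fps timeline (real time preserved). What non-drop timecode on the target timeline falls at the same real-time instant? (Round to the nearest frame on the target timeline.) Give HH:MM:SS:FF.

00:28:47:16

Source frame index: (0×3600 + 28×60 + 45) × 30 + 27 = 51777.
Real time: 51777 / (30000/1001) = 17276259/10000 s.
Target frame: (17276259/10000) × (25) = 17276259/400 ≈ 43190.647 → 43191.
At 25 labels/s: frame 43191 → 00:28:47:16.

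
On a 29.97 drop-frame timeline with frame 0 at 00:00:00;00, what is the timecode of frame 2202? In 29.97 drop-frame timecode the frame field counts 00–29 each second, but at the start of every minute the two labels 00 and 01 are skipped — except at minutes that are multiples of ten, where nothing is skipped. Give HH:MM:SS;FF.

Ten DF minutes hold 17982 frames, so frame 2202 lies in block 0 (frames 0–17981) with 2202 frames into that block.
The block's first minute is 1800 frames and the rest 1798 each; 2202 frames reaches minute 1, so 0 × 18 + 1 × 2 = 2 labels have been skipped so far.
Adding those back, label number 2202 + 2 = 2204 at 30 labels/s is 73 s + 14 f = 0 h 1 min 13 s frame 14, i.e. 00:01:13;14.

00:01:13;14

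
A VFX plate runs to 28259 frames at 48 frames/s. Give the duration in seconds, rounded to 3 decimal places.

588.729 seconds

Running time = 28259 × 1/48 = 28259/48 s ≈ 588.729 s.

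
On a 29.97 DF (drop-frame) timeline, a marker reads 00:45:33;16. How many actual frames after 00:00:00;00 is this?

81924

Complete 10-minute blocks: 4, each 17982 frames → 71928.
Remaining 5 whole minutes in the current block: 1800 + 4 × 1798 = 8992 frames.
Within the current minute: 33 × 30 + 16 − 2 = 1004 (labels ;00/;01 skipped at this minute). Total = 71928 + 8992 + 1004 = 81924.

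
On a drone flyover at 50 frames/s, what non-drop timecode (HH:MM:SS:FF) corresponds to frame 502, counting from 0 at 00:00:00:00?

00:00:10:02

502 ÷ 50 = 10 full seconds, remainder 2 frames.
10 s = 0 h 0 min 10 s.
Timecode: 00:00:10:02.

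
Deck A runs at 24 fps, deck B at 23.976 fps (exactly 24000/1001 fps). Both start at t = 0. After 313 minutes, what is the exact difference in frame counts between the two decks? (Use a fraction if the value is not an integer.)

450720/1001 frames

313 min = 18780 s.
A emits 24 × 18780 = 450720 frames; B emits 24000/1001 × 18780 = 450720000/1001.
Difference = 450720/1001 frames (≈ 450.2697); B is behind A.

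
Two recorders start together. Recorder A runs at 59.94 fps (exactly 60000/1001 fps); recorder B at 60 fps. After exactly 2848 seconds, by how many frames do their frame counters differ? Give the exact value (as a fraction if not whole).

A emits 60000/1001 × 2848 = 170880000/1001 frames; B emits 60 × 2848 = 170880.
Difference = 170880/1001 frames (≈ 170.7093); B is ahead of A.

170880/1001 frames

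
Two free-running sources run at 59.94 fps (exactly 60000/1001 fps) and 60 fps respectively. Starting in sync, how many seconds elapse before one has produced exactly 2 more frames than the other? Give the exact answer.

The gap grows by |60 − 60000/1001| = 60/1001 frames per second.
Time for a 2-frame gap: 2 ÷ (60/1001) = 1001/30 s.

1001/30 seconds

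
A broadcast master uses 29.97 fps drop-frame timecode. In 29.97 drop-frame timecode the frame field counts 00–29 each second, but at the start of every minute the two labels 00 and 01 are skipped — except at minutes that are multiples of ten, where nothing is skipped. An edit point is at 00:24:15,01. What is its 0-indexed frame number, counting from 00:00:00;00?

43607

Complete 10-minute blocks: 2, each 17982 frames → 35964.
Remaining 4 whole minutes in the current block: 1800 + 3 × 1798 = 7194 frames.
Within the current minute: 15 × 30 + 1 − 2 = 449 (labels ;00/;01 skipped at this minute). Total = 35964 + 7194 + 449 = 43607.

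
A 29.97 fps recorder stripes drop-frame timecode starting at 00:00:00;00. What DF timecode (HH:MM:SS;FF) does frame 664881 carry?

Each 10-minute DF block holds 10 × 60 × 30 − 9 × 2 = 17982 frames. 664881 ÷ 17982 → 36 full blocks, remainder 17529.
Within the partial block the first minute is 1800 frames and each further minute 1798, so 9 further minute boundaries passed. Total skipped labels = 18 × 36 + 2 × 9 = 666.
Non-drop label index = 664881 + 666 = 665547; at 30 labels/s that is 06:09:44:27, i.e. DF 06:09:44;27.

06:09:44;27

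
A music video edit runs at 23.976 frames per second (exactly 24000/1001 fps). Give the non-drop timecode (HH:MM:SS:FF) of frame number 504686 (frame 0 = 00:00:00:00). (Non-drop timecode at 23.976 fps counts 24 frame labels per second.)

504686 ÷ 24 = 21028 full seconds, remainder 14 frames.
21028 s = 5 h 50 min 28 s.
Timecode: 05:50:28:14.

05:50:28:14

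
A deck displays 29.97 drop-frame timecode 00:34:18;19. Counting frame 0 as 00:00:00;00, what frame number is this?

As if non-drop at 30 labels/s: (0 × 3600 + 34 × 60 + 18) × 30 + 19 = 61759.
Minute boundaries passed: 34; those not divisible by 10: 34 − 3 = 31; dropped labels = 2 × 31 = 62.
Actual frame index = 61759 − 62 = 61697.

61697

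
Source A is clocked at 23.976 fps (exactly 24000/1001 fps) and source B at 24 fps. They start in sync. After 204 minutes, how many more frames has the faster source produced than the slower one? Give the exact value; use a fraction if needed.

293760/1001 frames

204 min = 12240 s.
A emits 24000/1001 × 12240 = 293760000/1001 frames; B emits 24 × 12240 = 293760.
Difference = 293760/1001 frames (≈ 293.4665); B is ahead of A.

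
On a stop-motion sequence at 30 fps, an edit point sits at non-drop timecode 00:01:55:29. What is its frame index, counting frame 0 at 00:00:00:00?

Total seconds to the label: (0 × 3600 + 1 × 60 + 55) = 115.
Frame index = 115 × 30 + 29 = 3479.

frame 3479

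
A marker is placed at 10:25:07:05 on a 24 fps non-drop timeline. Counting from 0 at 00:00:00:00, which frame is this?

Total seconds to the label: (10 × 3600 + 25 × 60 + 7) = 37507.
Frame index = 37507 × 24 + 5 = 900173.

900173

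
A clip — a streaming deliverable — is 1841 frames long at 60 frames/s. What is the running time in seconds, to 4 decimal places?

30.6833 seconds

Running time = 1841 × 1/60 = 1841/60 s ≈ 30.6833 s.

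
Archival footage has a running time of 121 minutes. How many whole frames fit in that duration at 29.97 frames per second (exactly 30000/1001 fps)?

217582 frames

121 min = 7260 s.
Frames = 7260 × 30000/1001 = 19800000/91 ≈ 217582.4176.
Complete frames: 217582.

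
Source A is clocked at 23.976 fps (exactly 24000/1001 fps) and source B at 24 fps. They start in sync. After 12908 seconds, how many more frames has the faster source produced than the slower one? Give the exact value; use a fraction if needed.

44256/143 frames

A emits 24000/1001 × 12908 = 44256000/143 frames; B emits 24 × 12908 = 309792.
Difference = 44256/143 frames (≈ 309.4825); B is ahead of A.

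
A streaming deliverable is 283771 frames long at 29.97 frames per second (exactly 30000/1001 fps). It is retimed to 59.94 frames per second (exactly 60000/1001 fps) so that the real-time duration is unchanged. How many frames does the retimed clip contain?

567542 frames

Frames at target rate = 283771 × (60000/1001) / (30000/1001) = 567542.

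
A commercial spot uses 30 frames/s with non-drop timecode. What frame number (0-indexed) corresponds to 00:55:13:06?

Total seconds to the label: (0 × 3600 + 55 × 60 + 13) = 3313.
Frame index = 3313 × 30 + 6 = 99396.

frame 99396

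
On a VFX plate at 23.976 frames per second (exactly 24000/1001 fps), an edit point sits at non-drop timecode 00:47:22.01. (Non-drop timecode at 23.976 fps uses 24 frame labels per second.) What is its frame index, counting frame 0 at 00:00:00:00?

frame 68209

Total seconds to the label: (0 × 3600 + 47 × 60 + 22) = 2842.
Frame index = 2842 × 24 + 1 = 68209.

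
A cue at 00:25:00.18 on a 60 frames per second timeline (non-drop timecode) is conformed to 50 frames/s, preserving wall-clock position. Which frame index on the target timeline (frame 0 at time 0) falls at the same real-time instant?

Source frame index: (0×3600 + 25×60 + 0) × 60 + 18 = 90018.
Real time: 90018 / (60) = 15003/10 s.
Target frame: (15003/10) × (50) = 75015.

frame 75015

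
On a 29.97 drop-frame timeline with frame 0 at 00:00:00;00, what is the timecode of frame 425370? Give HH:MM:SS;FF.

Each 10-minute DF block holds 10 × 60 × 30 − 9 × 2 = 17982 frames. 425370 ÷ 17982 → 23 full blocks, remainder 11784.
Within the partial block the first minute is 1800 frames and each further minute 1798, so 6 further minute boundaries passed. Total skipped labels = 18 × 23 + 2 × 6 = 426.
Non-drop label index = 425370 + 426 = 425796; at 30 labels/s that is 03:56:33:06, i.e. DF 03:56:33;06.

03:56:33;06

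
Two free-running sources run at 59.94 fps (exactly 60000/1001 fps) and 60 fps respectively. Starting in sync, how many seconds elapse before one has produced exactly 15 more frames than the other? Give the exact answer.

250.25 seconds

The gap grows by |60 − 60000/1001| = 60/1001 frames per second.
Time for a 15-frame gap: 15 ÷ (60/1001) = 250.25 s.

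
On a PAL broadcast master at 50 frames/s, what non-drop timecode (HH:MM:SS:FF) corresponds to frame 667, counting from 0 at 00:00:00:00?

667 ÷ 50 = 13 full seconds, remainder 17 frames.
13 s = 0 h 0 min 13 s.
Timecode: 00:00:13:17.

00:00:13:17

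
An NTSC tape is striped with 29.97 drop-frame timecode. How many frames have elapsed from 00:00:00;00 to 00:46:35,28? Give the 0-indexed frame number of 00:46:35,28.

As if non-drop at 30 labels/s: (0 × 3600 + 46 × 60 + 35) × 30 + 28 = 83878.
Minute boundaries passed: 46; those not divisible by 10: 46 − 4 = 42; dropped labels = 2 × 42 = 84.
Actual frame index = 83878 − 84 = 83794.

83794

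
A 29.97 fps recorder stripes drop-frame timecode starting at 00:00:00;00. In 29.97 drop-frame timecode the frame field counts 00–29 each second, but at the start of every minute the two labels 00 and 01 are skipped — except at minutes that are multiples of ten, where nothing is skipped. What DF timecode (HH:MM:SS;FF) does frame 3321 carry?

Each 10-minute DF block holds 10 × 60 × 30 − 9 × 2 = 17982 frames. 3321 ÷ 17982 → 0 full blocks, remainder 3321.
Within the partial block the first minute is 1800 frames and each further minute 1798, so 1 further minute boundary passed. Total skipped labels = 18 × 0 + 2 × 1 = 2.
Non-drop label index = 3321 + 2 = 3323; at 30 labels/s that is 00:01:50:23, i.e. DF 00:01:50;23.

00:01:50;23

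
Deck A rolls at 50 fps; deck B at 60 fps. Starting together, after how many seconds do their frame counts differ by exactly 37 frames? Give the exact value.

3.7 seconds

The gap grows by |60 − 50| = 10 frames per second.
Time for a 37-frame gap: 37 ÷ (10) = 3.7 s.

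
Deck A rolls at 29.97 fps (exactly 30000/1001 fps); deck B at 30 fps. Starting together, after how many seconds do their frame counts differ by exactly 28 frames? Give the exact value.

The gap grows by |30 − 30000/1001| = 30/1001 frames per second.
Time for a 28-frame gap: 28 ÷ (30/1001) = 14014/15 s.

14014/15 seconds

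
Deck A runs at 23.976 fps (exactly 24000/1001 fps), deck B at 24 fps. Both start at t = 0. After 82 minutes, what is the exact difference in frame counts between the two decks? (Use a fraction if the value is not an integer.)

82 min = 4920 s.
A emits 24000/1001 × 4920 = 118080000/1001 frames; B emits 24 × 4920 = 118080.
Difference = 118080/1001 frames (≈ 117.9620); B is ahead of A.

118080/1001 frames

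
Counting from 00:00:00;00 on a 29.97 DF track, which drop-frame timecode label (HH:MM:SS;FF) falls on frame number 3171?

00:01:45;23

Each 10-minute DF block holds 10 × 60 × 30 − 9 × 2 = 17982 frames. 3171 ÷ 17982 → 0 full blocks, remainder 3171.
Within the partial block the first minute is 1800 frames and each further minute 1798, so 1 further minute boundary passed. Total skipped labels = 18 × 0 + 2 × 1 = 2.
Non-drop label index = 3171 + 2 = 3173; at 30 labels/s that is 00:01:45:23, i.e. DF 00:01:45;23.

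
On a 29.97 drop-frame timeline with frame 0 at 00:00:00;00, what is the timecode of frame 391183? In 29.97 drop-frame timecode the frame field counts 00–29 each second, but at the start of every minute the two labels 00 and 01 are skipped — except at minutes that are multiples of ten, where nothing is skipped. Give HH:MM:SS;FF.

03:37:32;15

Ten DF minutes hold 17982 frames, so frame 391183 lies in block 21 (frames 377622–395603) with 13561 frames into that block.
The block's first minute is 1800 frames and the rest 1798 each; 13561 frames reaches minute 7, so 21 × 18 + 7 × 2 = 392 labels have been skipped so far.
Adding those back, label number 391183 + 392 = 391575 at 30 labels/s is 13052 s + 15 f = 3 h 37 min 32 s frame 15, i.e. 03:37:32;15.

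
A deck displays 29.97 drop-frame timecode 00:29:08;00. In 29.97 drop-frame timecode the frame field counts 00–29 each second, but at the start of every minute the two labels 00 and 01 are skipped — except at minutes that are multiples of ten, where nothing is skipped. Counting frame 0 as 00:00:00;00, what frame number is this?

As if non-drop at 30 labels/s: (0 × 3600 + 29 × 60 + 8) × 30 + 0 = 52440.
Minute boundaries passed: 29; those not divisible by 10: 29 − 2 = 27; dropped labels = 2 × 27 = 54.
Actual frame index = 52440 − 54 = 52386.

52386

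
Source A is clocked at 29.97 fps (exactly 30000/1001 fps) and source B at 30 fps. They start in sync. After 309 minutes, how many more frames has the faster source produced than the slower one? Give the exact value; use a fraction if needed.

309 min = 18540 s.
A emits 30000/1001 × 18540 = 556200000/1001 frames; B emits 30 × 18540 = 556200.
Difference = 556200/1001 frames (≈ 555.6444); B is ahead of A.

556200/1001 frames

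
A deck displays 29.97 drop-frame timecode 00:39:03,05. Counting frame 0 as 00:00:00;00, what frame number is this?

As if non-drop at 30 labels/s: (0 × 3600 + 39 × 60 + 3) × 30 + 5 = 70295.
Minute boundaries passed: 39; those not divisible by 10: 39 − 3 = 36; dropped labels = 2 × 36 = 72.
Actual frame index = 70295 − 72 = 70223.

70223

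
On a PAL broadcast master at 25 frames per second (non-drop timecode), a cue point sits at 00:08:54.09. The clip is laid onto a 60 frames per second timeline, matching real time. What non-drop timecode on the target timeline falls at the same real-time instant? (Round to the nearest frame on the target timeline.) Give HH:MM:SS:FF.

Source frame index: (0×3600 + 8×60 + 54) × 25 + 9 = 13359.
Real time: 13359 / (25) = 13359/25 s.
Target frame: (13359/25) × (60) = 160308/5 ≈ 32061.600 → 32062.
At 60 labels/s: frame 32062 → 00:08:54:22.

00:08:54:22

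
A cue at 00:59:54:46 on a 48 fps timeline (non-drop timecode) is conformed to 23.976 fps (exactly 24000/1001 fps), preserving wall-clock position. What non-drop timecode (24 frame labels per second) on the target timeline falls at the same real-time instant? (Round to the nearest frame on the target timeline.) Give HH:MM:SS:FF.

Source frame index: (0×3600 + 59×60 + 54) × 48 + 46 = 172558.
Real time: 172558 / (48) = 86279/24 s.
Target frame: (86279/24) × (24000/1001) = 86279000/1001 ≈ 86192.807 → 86193.
At 24 labels/s: frame 86193 → 00:59:51:09.

00:59:51:09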